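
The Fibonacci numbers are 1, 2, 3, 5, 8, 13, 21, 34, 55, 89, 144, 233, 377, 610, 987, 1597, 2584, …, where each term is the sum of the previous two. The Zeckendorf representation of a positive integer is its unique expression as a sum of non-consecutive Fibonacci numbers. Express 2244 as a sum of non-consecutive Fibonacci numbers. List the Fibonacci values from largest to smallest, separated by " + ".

1597 + 610 + 34 + 3

2244: greatest Fibonacci not exceeding it is 1597, leaving 647
647: greatest Fibonacci not exceeding it is 610, leaving 37
37: greatest Fibonacci not exceeding it is 34, leaving 3
3: greatest Fibonacci not exceeding it is 3, leaving 0
So 2244 = 1597 + 610 + 34 + 3, with no two terms consecutive in the sequence.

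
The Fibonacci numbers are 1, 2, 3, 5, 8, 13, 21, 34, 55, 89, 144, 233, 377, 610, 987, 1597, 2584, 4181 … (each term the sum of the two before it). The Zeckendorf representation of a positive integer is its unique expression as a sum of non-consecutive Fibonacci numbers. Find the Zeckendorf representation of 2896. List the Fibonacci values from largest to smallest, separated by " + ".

2584 + 233 + 55 + 21 + 3

Repeatedly subtract the largest Fibonacci number that fits:
2584 ≤ 2896 < 4181, so take 2584; remainder 312
233 ≤ 312 < 377, so take 233; remainder 79
55 ≤ 79 < 89, so take 55; remainder 24
21 ≤ 24 < 34, so take 21; remainder 3
3 ≤ 3 < 5, so take 3; remainder 0
So 2896 = 2584 + 233 + 55 + 21 + 3, with no two terms consecutive in the sequence.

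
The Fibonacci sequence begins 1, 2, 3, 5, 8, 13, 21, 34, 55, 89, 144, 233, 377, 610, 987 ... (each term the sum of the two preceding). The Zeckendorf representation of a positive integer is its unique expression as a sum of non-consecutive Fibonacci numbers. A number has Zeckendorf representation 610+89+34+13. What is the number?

610+89+34+13 = 746.

746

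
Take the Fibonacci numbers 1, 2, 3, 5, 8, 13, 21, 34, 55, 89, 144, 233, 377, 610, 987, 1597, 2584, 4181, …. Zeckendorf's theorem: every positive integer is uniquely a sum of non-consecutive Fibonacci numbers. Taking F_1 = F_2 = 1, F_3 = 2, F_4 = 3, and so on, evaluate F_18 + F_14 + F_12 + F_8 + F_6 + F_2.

F_18 + F_14 + F_12 + F_8 + F_6 + F_2 = 2584 + 377 + 144 + 21 + 8 + 1 = 3135.

3135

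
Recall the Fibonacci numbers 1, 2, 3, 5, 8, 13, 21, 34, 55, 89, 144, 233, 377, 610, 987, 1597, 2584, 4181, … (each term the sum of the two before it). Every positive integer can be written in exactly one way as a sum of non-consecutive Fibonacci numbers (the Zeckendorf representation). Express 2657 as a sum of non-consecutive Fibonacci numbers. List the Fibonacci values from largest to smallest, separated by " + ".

2584 + 55 + 13 + 5

take 2584 (≤ 2657); 2657 − 2584 = 73
take 55 (≤ 73); 73 − 55 = 18
take 13 (≤ 18); 18 − 13 = 5
take 5 (≤ 5); 5 − 5 = 0
So 2657 = 2584 + 55 + 13 + 5, with no two terms consecutive in the sequence.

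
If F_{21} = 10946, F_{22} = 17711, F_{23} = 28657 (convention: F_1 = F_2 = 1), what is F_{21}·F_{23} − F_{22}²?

10946·28657 − 17711² = 313679522 − 313679521 = 1. (Cassini's identity: F_{k−1}F_{k+1} − F_k² = (−1)^k.)

1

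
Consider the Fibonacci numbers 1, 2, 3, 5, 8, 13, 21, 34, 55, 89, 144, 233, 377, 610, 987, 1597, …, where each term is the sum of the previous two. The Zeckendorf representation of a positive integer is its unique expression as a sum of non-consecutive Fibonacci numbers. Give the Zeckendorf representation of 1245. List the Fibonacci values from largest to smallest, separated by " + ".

987 + 233 + 21 + 3 + 1

Repeatedly subtract the largest Fibonacci number that fits:
1245: greatest Fibonacci not exceeding it is 987, leaving 258
258: greatest Fibonacci not exceeding it is 233, leaving 25
25: greatest Fibonacci not exceeding it is 21, leaving 4
4: greatest Fibonacci not exceeding it is 3, leaving 1
1: greatest Fibonacci not exceeding it is 1, leaving 0
So 1245 = 987 + 233 + 21 + 3 + 1, with no two terms consecutive in the sequence.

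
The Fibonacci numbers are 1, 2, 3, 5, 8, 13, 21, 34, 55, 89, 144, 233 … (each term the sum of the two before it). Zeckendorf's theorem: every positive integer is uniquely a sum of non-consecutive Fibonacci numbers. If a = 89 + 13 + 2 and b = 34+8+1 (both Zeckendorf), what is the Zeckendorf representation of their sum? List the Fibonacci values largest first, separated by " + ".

The two numbers are 104 and 43, so their sum is 147.
take 144 (≤ 147); 147 − 144 = 3
take 3 (≤ 3); 3 − 3 = 0

144 + 3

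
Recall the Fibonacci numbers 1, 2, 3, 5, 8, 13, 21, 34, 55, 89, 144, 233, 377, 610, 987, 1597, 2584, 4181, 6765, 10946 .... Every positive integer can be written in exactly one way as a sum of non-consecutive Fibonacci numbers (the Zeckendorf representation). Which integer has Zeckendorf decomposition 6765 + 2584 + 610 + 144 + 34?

10137

6765 + 2584 + 610 + 144 + 34 = 10137.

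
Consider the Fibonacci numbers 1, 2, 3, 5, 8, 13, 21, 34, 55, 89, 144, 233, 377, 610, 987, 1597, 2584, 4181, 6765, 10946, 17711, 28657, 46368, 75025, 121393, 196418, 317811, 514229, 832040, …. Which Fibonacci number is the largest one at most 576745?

514229

514229 ≤ 576745 < 832040, so the largest Fibonacci number not exceeding 576745 is 514229.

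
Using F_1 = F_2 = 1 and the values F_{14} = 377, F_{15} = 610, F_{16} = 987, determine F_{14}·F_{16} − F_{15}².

377·987 − 610² = 372099 − 372100 = -1. (Cassini's identity: F_{k−1}F_{k+1} − F_k² = (−1)^k.)

-1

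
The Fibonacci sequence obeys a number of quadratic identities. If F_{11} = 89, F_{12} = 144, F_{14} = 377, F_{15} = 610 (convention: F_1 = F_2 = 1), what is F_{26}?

121393

By the addition formula F_{m+n} = F_m F_{n+1} + F_{m−1} F_n with m=12, n=14: F_{26} = 144·610 + 89·377 = 87840 + 33553 = 121393.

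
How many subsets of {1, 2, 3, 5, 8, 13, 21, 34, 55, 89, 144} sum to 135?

Each representation comes from the Zeckendorf form by replacing some F_k with F_{k−1} + F_{k−2} where possible.
135 = 89+34+8+3+1 = 89+21+13+8+3+1 = 55+34+21+13+8+3+1 — 3 representations.

3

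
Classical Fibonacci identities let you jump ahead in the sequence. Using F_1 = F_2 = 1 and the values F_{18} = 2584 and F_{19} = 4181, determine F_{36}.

By the doubling identity F_{2k} = F_k(2F_{k+1} − F_k): F_{36} = 2584·(2·4181 − 2584) = 2584·5778 = 14930352.

14930352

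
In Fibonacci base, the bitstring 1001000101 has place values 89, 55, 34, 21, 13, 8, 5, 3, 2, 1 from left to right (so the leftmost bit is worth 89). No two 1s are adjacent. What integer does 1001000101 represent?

Summing the place values of the 1 bits: 89 + 21 + 3 + 1 = 114.

114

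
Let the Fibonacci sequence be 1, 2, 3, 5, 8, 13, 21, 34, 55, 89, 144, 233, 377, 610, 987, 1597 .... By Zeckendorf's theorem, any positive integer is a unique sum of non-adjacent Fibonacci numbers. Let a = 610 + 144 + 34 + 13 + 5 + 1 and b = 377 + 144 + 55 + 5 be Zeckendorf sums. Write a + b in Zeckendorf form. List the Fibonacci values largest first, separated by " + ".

987 + 377 + 21 + 3

The two numbers are 807 and 581, so their sum is 1388.
Greedily peel off the largest Fibonacci term at each step:
take 987 (≤ 1388); 1388 − 987 = 401
take 377 (≤ 401); 401 − 377 = 24
take 21 (≤ 24); 24 − 21 = 3
take 3 (≤ 3); 3 − 3 = 0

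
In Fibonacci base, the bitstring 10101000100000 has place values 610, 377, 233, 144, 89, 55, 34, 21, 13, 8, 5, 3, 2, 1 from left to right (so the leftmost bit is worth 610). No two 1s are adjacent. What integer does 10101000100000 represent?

Summing the place values of the 1 bits: 610 + 233 + 89 + 13 = 945.

945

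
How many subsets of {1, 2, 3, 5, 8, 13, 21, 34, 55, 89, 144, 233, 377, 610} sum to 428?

Each representation comes from the Zeckendorf form by replacing some F_k with F_{k−1} + F_{k−2} where possible.
428 = 377+34+13+3+1 = 377+34+8+5+3+1 = 233+144+34+13+3+1 = 377+21+13+8+5+3+1 = … (5 more), for 9 in all.

9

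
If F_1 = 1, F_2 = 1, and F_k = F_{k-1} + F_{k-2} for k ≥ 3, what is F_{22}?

17711

Iterating the recurrence up to F_{16} = 987 and F_{15} = 610:
F_{17} = F_{16} + F_{15} = 987 + 610 = 1597
F_{18} = F_{17} + F_{16} = 1597 + 987 = 2584
F_{19} = F_{18} + F_{17} = 2584 + 1597 = 4181
F_{20} = F_{19} + F_{18} = 4181 + 2584 = 6765
F_{21} = F_{20} + F_{19} = 6765 + 4181 = 10946
F_{22} = F_{21} + F_{20} = 10946 + 6765 = 17711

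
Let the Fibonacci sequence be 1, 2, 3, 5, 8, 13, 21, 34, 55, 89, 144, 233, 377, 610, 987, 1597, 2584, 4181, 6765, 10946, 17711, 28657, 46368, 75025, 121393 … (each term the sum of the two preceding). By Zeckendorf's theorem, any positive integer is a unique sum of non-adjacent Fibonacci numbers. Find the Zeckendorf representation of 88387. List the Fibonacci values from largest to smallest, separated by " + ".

75025 + 10946 + 1597 + 610 + 144 + 55 + 8 + 2

Greedily peel off the largest Fibonacci term at each step:
take 75025 (≤ 88387); 88387 − 75025 = 13362
take 10946 (≤ 13362); 13362 − 10946 = 2416
take 1597 (≤ 2416); 2416 − 1597 = 819
take 610 (≤ 819); 819 − 610 = 209
take 144 (≤ 209); 209 − 144 = 65
take 55 (≤ 65); 65 − 55 = 10
take 8 (≤ 10); 10 − 8 = 2
take 2 (≤ 2); 2 − 2 = 0
So 88387 = 75025 + 10946 + 1597 + 610 + 144 + 55 + 8 + 2, with no two terms consecutive in the sequence.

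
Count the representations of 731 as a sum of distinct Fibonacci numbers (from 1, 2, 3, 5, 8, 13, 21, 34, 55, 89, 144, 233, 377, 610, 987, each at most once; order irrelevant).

20

Starting from the Zeckendorf form and repeatedly splitting a term F_k into F_{k−1} + F_{k−2} (when neither is already used) reaches every representation.
731 = 610+89+21+8+3 = 610+89+21+8+2+1 = 610+55+34+21+8+3 = 377+233+89+21+8+3 = 610+89+21+5+3+2+1 = … (15 more), for 20 in all.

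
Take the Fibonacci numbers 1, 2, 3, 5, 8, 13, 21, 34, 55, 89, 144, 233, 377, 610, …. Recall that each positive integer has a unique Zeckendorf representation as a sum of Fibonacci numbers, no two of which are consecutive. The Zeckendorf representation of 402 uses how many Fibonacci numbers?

4

402: greatest Fibonacci not exceeding it is 377, leaving 25
25: greatest Fibonacci not exceeding it is 21, leaving 4
4: greatest Fibonacci not exceeding it is 3, leaving 1
1: greatest Fibonacci not exceeding it is 1, leaving 0
402 = 377 + 21 + 3 + 1, which has 4 terms.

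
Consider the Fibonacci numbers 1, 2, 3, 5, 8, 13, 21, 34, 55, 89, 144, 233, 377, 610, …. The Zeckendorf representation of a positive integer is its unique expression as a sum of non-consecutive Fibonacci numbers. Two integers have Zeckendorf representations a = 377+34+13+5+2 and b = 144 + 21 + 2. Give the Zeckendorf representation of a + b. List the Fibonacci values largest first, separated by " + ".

The two numbers are 431 and 167, so their sum is 598.
Greedily peel off the largest Fibonacci term at each step:
598: greatest Fibonacci not exceeding it is 377, leaving 221
221: greatest Fibonacci not exceeding it is 144, leaving 77
77: greatest Fibonacci not exceeding it is 55, leaving 22
22: greatest Fibonacci not exceeding it is 21, leaving 1
1: greatest Fibonacci not exceeding it is 1, leaving 0

377 + 144 + 55 + 21 + 1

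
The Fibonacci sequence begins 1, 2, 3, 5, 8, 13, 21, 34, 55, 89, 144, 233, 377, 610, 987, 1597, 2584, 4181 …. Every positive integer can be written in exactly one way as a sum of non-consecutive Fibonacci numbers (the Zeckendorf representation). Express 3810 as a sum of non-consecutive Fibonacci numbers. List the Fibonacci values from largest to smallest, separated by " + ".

2584 + 987 + 233 + 5 + 1

2584 ≤ 3810 < 4181, so take 2584; remainder 1226
987 ≤ 1226 < 1597, so take 987; remainder 239
233 ≤ 239 < 377, so take 233; remainder 6
5 ≤ 6 < 8, so take 5; remainder 1
1 ≤ 1 < 2, so take 1; remainder 0
So 3810 = 2584 + 987 + 233 + 5 + 1, with no two terms consecutive in the sequence.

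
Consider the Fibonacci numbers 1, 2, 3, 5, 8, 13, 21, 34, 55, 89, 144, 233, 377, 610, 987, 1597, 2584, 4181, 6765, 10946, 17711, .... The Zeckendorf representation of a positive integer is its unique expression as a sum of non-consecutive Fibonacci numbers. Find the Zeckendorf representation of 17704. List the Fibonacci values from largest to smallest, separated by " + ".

10946 + 4181 + 1597 + 610 + 233 + 89 + 34 + 13 + 1

largest Fibonacci ≤ 17704 is 10946; 17704 − 10946 = 6758
largest Fibonacci ≤ 6758 is 4181; 6758 − 4181 = 2577
largest Fibonacci ≤ 2577 is 1597; 2577 − 1597 = 980
largest Fibonacci ≤ 980 is 610; 980 − 610 = 370
largest Fibonacci ≤ 370 is 233; 370 − 233 = 137
largest Fibonacci ≤ 137 is 89; 137 − 89 = 48
largest Fibonacci ≤ 48 is 34; 48 − 34 = 14
largest Fibonacci ≤ 14 is 13; 14 − 13 = 1
largest Fibonacci ≤ 1 is 1; 1 − 1 = 0
So 17704 = 10946 + 4181 + 1597 + 610 + 233 + 89 + 34 + 13 + 1, with no two terms consecutive in the sequence.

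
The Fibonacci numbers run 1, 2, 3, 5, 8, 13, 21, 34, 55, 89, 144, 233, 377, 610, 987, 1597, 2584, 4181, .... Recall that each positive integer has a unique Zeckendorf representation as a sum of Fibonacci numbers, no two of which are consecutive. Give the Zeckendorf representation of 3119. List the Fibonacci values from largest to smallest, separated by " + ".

Repeatedly subtract the largest Fibonacci number that fits:
3119 − 2584 = 535
535 − 377 = 158
158 − 144 = 14
14 − 13 = 1
1 − 1 = 0
So 3119 = 2584 + 377 + 144 + 13 + 1, with no two terms consecutive in the sequence.

2584 + 377 + 144 + 13 + 1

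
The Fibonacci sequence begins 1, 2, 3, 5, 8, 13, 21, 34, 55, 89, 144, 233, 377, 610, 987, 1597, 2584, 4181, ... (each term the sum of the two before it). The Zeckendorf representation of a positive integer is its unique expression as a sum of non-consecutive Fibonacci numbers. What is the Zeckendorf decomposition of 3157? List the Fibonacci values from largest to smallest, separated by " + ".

3157 − 2584 = 573
573 − 377 = 196
196 − 144 = 52
52 − 34 = 18
18 − 13 = 5
5 − 5 = 0
So 3157 = 2584 + 377 + 144 + 34 + 13 + 5, with no two terms consecutive in the sequence.

2584 + 377 + 144 + 34 + 13 + 5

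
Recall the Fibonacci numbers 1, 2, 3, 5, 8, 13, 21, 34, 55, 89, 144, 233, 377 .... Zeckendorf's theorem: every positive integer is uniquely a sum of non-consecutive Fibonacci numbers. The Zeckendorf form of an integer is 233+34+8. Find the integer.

275

233+34+8 = 275.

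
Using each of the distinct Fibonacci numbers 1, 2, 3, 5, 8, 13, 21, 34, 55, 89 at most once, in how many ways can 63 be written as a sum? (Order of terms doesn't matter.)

Starting from the Zeckendorf form and repeatedly splitting a term F_k into F_{k−1} + F_{k−2} (when neither is already used) reaches every representation.
63 = 55+8 = 55+5+3 = 34+21+8 = 55+5+2+1 = … (4 more), for 8 in all.

8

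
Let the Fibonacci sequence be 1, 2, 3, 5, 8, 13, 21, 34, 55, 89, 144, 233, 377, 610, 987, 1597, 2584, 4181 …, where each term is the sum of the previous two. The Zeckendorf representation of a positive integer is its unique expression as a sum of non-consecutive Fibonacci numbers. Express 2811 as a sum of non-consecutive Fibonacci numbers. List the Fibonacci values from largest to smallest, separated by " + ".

2584 + 144 + 55 + 21 + 5 + 2

Repeatedly subtract the largest Fibonacci number that fits:
2584 ≤ 2811 < 4181, so take 2584; remainder 227
144 ≤ 227 < 233, so take 144; remainder 83
55 ≤ 83 < 89, so take 55; remainder 28
21 ≤ 28 < 34, so take 21; remainder 7
5 ≤ 7 < 8, so take 5; remainder 2
2 ≤ 2 < 3, so take 2; remainder 0
So 2811 = 2584 + 144 + 55 + 21 + 5 + 2, with no two terms consecutive in the sequence.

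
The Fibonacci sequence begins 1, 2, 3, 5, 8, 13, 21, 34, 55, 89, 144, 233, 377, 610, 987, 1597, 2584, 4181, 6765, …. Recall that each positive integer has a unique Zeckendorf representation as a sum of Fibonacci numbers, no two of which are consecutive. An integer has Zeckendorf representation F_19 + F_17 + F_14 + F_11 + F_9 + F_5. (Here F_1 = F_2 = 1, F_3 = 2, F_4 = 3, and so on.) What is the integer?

6283

F_19 + F_17 + F_14 + F_11 + F_9 + F_5 = 4181 + 1597 + 377 + 89 + 34 + 5 = 6283.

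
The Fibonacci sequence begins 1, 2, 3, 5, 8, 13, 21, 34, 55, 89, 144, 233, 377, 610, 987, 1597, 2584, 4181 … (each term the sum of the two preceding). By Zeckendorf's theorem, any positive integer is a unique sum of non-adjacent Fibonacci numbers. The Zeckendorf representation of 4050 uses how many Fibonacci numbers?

5

subtract 2584 from 4050: 1466 remains
subtract 987 from 1466: 479 remains
subtract 377 from 479: 102 remains
subtract 89 from 102: 13 remains
subtract 13 from 13: 0 remains
4050 = 2584 + 987 + 377 + 89 + 13, which has 5 terms.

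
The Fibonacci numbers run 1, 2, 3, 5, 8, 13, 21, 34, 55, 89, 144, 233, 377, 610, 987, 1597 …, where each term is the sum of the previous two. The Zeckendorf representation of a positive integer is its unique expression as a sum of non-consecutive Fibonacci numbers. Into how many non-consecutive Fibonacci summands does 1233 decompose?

3

subtract 987 from 1233: 246 remains
subtract 233 from 246: 13 remains
subtract 13 from 13: 0 remains
1233 = 987 + 233 + 13, which has 3 terms.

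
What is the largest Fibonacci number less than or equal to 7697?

6765 ≤ 7697 < 10946, so the largest Fibonacci number not exceeding 7697 is 6765.

6765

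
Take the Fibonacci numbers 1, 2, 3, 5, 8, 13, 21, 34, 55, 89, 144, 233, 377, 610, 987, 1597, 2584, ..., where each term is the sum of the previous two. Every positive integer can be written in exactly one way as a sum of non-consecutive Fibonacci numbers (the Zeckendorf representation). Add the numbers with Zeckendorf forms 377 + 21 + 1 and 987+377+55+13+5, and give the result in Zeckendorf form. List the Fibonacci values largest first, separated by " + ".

The two numbers are 399 and 1437, so their sum is 1836.
1836 − 1597 = 239
239 − 233 = 6
6 − 5 = 1
1 − 1 = 0

1597 + 233 + 5 + 1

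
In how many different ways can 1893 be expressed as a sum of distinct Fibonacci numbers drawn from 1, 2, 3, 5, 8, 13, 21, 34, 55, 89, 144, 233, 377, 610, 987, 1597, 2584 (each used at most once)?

Starting from the Zeckendorf form and repeatedly splitting a term F_k into F_{k−1} + F_{k−2} (when neither is already used) reaches every representation.
1893 = 1597+233+55+8 = 1597+233+55+5+3 = 1597+233+34+21+8 = 1597+144+89+55+8 = 1597+233+55+5+2+1 = … (35 more), for 40 in all.

40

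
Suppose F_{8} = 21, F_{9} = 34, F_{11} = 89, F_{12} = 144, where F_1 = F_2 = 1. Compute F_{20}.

6765

By the addition formula F_{m+n} = F_m F_{n+1} + F_{m−1} F_n with m=12, n=8: F_{20} = 144·34 + 89·21 = 4896 + 1869 = 6765.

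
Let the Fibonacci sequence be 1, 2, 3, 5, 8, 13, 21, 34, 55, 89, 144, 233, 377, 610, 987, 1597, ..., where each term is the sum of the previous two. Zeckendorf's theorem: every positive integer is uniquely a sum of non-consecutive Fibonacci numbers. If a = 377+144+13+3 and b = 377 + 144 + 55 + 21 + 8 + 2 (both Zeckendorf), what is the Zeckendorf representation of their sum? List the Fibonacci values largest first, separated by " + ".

987 + 144 + 13

The two numbers are 537 and 607, so their sum is 1144.
1144 − 987 = 157
157 − 144 = 13
13 − 13 = 0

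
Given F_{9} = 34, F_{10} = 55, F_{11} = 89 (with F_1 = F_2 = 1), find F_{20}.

6765

By the addition formula F_{m+n} = F_m F_{n+1} + F_{m−1} F_n with m=10, n=10: F_{20} = 55·89 + 34·55 = 4895 + 1870 = 6765.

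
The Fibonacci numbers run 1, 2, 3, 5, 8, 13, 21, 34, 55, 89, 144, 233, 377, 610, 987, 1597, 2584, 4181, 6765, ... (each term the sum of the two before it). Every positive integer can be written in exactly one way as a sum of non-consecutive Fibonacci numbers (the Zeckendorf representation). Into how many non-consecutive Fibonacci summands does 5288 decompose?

5288: greatest Fibonacci not exceeding it is 4181, leaving 1107
1107: greatest Fibonacci not exceeding it is 987, leaving 120
120: greatest Fibonacci not exceeding it is 89, leaving 31
31: greatest Fibonacci not exceeding it is 21, leaving 10
10: greatest Fibonacci not exceeding it is 8, leaving 2
2: greatest Fibonacci not exceeding it is 2, leaving 0
5288 = 4181 + 987 + 89 + 21 + 8 + 2, which has 6 terms.

6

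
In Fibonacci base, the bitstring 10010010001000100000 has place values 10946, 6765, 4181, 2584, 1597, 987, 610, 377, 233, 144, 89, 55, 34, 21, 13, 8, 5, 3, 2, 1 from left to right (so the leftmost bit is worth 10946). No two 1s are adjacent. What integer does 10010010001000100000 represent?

14242

Summing the place values of the 1 bits: 10946 + 2584 + 610 + 89 + 13 = 14242.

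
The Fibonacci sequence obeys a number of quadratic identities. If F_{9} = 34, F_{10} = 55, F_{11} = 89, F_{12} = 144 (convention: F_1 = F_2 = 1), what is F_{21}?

10946

By the addition formula F_{m+n} = F_m F_{n+1} + F_{m−1} F_n with m=12, n=9: F_{21} = 144·55 + 89·34 = 7920 + 3026 = 10946.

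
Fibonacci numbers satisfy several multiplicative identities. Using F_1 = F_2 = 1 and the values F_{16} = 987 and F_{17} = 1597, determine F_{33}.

3524578

By F_{2k+1} = F_k² + F_{k+1}²: F_{33} = 987² + 1597² = 974169 + 2550409 = 3524578.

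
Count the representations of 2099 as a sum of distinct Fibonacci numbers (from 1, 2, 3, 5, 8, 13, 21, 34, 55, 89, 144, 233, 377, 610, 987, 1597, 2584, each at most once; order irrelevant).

Starting from the Zeckendorf form and repeatedly splitting a term F_k into F_{k−1} + F_{k−2} (when neither is already used) reaches every representation.
2099 = 1597+377+89+34+2 = 1597+377+89+21+13+2 = 1597+233+144+89+34+2 = 987+610+377+89+34+2 = … (16 more), for 20 in all.

20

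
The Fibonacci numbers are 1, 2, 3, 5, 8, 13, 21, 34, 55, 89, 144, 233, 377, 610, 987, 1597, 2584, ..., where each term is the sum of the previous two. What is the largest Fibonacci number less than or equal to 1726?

1597 ≤ 1726 < 2584, so the largest Fibonacci number not exceeding 1726 is 1597.

1597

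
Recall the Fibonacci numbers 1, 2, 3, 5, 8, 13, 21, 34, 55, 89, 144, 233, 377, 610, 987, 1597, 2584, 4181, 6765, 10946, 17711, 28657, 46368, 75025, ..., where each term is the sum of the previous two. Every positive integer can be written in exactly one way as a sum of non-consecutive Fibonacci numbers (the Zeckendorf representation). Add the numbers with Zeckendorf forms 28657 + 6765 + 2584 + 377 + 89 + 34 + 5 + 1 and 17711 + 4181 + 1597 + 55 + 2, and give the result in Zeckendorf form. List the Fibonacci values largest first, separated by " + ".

46368 + 10946 + 4181 + 377 + 144 + 34 + 8

The two numbers are 38512 and 23546, so their sum is 62058.
largest Fibonacci ≤ 62058 is 46368; 62058 − 46368 = 15690
largest Fibonacci ≤ 15690 is 10946; 15690 − 10946 = 4744
largest Fibonacci ≤ 4744 is 4181; 4744 − 4181 = 563
largest Fibonacci ≤ 563 is 377; 563 − 377 = 186
largest Fibonacci ≤ 186 is 144; 186 − 144 = 42
largest Fibonacci ≤ 42 is 34; 42 − 34 = 8
largest Fibonacci ≤ 8 is 8; 8 − 8 = 0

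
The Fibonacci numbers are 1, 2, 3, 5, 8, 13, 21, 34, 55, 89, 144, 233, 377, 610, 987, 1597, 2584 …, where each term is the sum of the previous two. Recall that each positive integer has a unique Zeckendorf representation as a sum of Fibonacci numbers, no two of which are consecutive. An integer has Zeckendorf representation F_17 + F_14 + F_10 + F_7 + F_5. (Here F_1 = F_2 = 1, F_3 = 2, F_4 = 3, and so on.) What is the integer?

F_17 + F_14 + F_10 + F_7 + F_5 = 1597 + 377 + 55 + 13 + 5 = 2047.

2047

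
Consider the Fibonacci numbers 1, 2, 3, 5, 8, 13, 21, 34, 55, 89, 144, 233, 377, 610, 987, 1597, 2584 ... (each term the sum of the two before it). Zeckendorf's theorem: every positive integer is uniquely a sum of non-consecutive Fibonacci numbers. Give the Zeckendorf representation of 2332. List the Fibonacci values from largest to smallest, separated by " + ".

1597 + 610 + 89 + 34 + 2

Greedy algorithm:
1597 ≤ 2332 < 2584, so take 1597; remainder 735
610 ≤ 735 < 987, so take 610; remainder 125
89 ≤ 125 < 144, so take 89; remainder 36
34 ≤ 36 < 55, so take 34; remainder 2
2 ≤ 2 < 3, so take 2; remainder 0
So 2332 = 1597 + 610 + 89 + 34 + 2, with no two terms consecutive in the sequence.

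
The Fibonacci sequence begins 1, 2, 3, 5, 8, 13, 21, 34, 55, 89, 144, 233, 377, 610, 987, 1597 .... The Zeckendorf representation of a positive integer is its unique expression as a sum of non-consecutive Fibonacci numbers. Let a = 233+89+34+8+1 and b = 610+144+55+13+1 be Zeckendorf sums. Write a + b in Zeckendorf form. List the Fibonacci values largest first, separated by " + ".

987 + 144 + 55 + 2

The two numbers are 365 and 823, so their sum is 1188.
Greedy algorithm:
largest Fibonacci ≤ 1188 is 987; 1188 − 987 = 201
largest Fibonacci ≤ 201 is 144; 201 − 144 = 57
largest Fibonacci ≤ 57 is 55; 57 − 55 = 2
largest Fibonacci ≤ 2 is 2; 2 − 2 = 0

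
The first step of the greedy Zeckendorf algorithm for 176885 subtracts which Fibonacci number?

121393

121393 ≤ 176885 < 196418, so the largest Fibonacci number not exceeding 176885 is 121393.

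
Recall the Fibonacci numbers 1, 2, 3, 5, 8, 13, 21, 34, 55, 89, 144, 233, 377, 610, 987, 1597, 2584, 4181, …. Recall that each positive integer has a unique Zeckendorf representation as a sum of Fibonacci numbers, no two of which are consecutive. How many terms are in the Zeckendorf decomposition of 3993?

3993 − 2584 = 1409
1409 − 987 = 422
422 − 377 = 45
45 − 34 = 11
11 − 8 = 3
3 − 3 = 0
3993 = 2584 + 987 + 377 + 34 + 8 + 3, which has 6 terms.

6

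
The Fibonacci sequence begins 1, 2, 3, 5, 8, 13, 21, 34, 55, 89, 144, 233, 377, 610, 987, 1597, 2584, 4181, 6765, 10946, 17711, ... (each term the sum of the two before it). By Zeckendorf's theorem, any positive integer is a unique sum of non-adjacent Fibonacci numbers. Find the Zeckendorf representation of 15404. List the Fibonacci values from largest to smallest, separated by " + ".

15404: greatest Fibonacci not exceeding it is 10946, leaving 4458
4458: greatest Fibonacci not exceeding it is 4181, leaving 277
277: greatest Fibonacci not exceeding it is 233, leaving 44
44: greatest Fibonacci not exceeding it is 34, leaving 10
10: greatest Fibonacci not exceeding it is 8, leaving 2
2: greatest Fibonacci not exceeding it is 2, leaving 0
So 15404 = 10946 + 4181 + 233 + 34 + 8 + 2, with no two terms consecutive in the sequence.

10946 + 4181 + 233 + 34 + 8 + 2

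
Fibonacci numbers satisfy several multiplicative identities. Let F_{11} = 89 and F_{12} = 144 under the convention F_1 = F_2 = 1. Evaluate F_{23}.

28657

By F_{2k+1} = F_k² + F_{k+1}²: F_{23} = 89² + 144² = 7921 + 20736 = 28657.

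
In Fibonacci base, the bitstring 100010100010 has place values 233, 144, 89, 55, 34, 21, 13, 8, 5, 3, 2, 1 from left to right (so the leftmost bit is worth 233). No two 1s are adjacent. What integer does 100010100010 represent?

Summing the place values of the 1 bits: 233 + 34 + 13 + 2 = 282.

282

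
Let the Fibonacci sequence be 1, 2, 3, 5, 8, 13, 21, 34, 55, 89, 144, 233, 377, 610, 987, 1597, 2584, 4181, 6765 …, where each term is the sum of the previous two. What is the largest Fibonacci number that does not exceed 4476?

4181

4181 ≤ 4476 < 6765, so the largest Fibonacci number not exceeding 4476 is 4181.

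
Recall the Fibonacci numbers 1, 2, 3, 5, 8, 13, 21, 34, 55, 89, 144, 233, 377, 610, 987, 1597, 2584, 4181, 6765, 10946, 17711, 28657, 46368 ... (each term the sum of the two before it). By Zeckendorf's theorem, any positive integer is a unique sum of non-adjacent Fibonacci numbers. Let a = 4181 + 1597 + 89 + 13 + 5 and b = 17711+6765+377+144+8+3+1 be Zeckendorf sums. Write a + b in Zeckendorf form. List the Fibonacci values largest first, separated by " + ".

The two numbers are 5885 and 25009, so their sum is 30894.
Repeatedly subtract the largest Fibonacci number that fits:
take 28657 (≤ 30894); 30894 − 28657 = 2237
take 1597 (≤ 2237); 2237 − 1597 = 640
take 610 (≤ 640); 640 − 610 = 30
take 21 (≤ 30); 30 − 21 = 9
take 8 (≤ 9); 9 − 8 = 1
take 1 (≤ 1); 1 − 1 = 0

28657 + 1597 + 610 + 21 + 8 + 1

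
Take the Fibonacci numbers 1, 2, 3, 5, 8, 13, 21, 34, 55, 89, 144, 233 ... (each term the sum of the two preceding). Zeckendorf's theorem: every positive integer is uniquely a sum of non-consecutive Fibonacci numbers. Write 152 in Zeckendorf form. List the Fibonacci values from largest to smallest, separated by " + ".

Repeatedly subtract the largest Fibonacci number that fits:
subtract 144 from 152: 8 remains
subtract 8 from 8: 0 remains
So 152 = 144 + 8, with no two terms consecutive in the sequence.

144 + 8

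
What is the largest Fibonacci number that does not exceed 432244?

317811 ≤ 432244 < 514229, so the largest Fibonacci number not exceeding 432244 is 317811.

317811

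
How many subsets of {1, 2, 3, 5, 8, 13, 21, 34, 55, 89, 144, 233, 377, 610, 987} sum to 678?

Starting from the Zeckendorf form and repeatedly splitting a term F_k into F_{k−1} + F_{k−2} (when neither is already used) reaches every representation.
678 = 610+55+13 = 610+55+8+5 = 610+34+21+13 = 377+233+55+13 = 610+55+8+3+2 = … (13 more), for 18 in all.

18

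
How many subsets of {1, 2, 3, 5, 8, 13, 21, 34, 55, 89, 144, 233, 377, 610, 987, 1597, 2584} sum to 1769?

Each representation comes from the Zeckendorf form by replacing some F_k with F_{k−1} + F_{k−2} where possible.
1769 = 1597+144+21+5+2 = 1597+144+13+8+5+2 = 1597+89+55+21+5+2 = 987+610+144+21+5+2 = … (11 more), for 15 in all.

15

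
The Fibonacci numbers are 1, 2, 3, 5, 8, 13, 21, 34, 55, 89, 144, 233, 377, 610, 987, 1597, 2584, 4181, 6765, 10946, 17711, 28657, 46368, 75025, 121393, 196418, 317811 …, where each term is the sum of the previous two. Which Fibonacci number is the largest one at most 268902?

196418

196418 ≤ 268902 < 317811, so the largest Fibonacci number not exceeding 268902 is 196418.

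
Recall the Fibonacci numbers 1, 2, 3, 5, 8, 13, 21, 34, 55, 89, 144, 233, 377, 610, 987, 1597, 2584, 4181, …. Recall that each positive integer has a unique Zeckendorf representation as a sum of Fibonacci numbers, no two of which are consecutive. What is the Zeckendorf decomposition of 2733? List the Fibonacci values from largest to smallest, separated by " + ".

2733: greatest Fibonacci not exceeding it is 2584, leaving 149
149: greatest Fibonacci not exceeding it is 144, leaving 5
5: greatest Fibonacci not exceeding it is 5, leaving 0
So 2733 = 2584 + 144 + 5, with no two terms consecutive in the sequence.

2584 + 144 + 5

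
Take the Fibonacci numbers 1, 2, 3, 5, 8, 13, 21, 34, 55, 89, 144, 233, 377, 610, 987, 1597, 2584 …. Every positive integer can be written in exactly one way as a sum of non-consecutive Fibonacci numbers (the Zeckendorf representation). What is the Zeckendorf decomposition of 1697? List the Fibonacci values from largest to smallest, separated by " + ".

1597 + 89 + 8 + 3

1697: greatest Fibonacci not exceeding it is 1597, leaving 100
100: greatest Fibonacci not exceeding it is 89, leaving 11
11: greatest Fibonacci not exceeding it is 8, leaving 3
3: greatest Fibonacci not exceeding it is 3, leaving 0
So 1697 = 1597 + 89 + 8 + 3, with no two terms consecutive in the sequence.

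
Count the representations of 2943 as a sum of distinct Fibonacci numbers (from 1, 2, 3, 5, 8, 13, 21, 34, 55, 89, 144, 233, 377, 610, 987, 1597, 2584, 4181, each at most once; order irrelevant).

42

Starting from the Zeckendorf form and repeatedly splitting a term F_k into F_{k−1} + F_{k−2} (when neither is already used) reaches every representation.
2943 = 2584+233+89+34+3 = 2584+233+89+34+2+1 = 2584+233+89+21+13+3 = 2584+233+89+21+13+2+1 = … (38 more), for 42 in all.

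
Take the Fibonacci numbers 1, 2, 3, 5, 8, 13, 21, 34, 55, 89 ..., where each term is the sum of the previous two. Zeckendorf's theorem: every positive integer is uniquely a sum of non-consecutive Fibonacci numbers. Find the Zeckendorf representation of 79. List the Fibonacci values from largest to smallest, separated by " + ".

55 + 21 + 3

Repeatedly subtract the largest Fibonacci number that fits:
largest Fibonacci ≤ 79 is 55; 79 − 55 = 24
largest Fibonacci ≤ 24 is 21; 24 − 21 = 3
largest Fibonacci ≤ 3 is 3; 3 − 3 = 0
So 79 = 55 + 21 + 3, with no two terms consecutive in the sequence.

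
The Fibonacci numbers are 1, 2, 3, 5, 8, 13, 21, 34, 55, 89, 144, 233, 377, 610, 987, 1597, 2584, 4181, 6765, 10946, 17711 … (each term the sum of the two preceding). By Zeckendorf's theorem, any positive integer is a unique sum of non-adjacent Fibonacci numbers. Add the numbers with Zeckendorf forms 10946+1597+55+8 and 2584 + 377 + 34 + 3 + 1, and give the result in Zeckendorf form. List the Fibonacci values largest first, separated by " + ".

The two numbers are 12606 and 2999, so their sum is 15605.
10946 ≤ 15605 < 17711, so take 10946; remainder 4659
4181 ≤ 4659 < 6765, so take 4181; remainder 478
377 ≤ 478 < 610, so take 377; remainder 101
89 ≤ 101 < 144, so take 89; remainder 12
8 ≤ 12 < 13, so take 8; remainder 4
3 ≤ 4 < 5, so take 3; remainder 1
1 ≤ 1 < 2, so take 1; remainder 0

10946 + 4181 + 377 + 89 + 8 + 3 + 1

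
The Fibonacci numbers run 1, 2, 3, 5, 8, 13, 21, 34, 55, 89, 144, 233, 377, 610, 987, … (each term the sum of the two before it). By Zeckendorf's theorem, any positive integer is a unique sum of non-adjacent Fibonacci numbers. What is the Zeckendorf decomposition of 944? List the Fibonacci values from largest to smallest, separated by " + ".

Greedy algorithm:
subtract 610 from 944: 334 remains
subtract 233 from 334: 101 remains
subtract 89 from 101: 12 remains
subtract 8 from 12: 4 remains
subtract 3 from 4: 1 remains
subtract 1 from 1: 0 remains
So 944 = 610 + 233 + 89 + 8 + 3 + 1, with no two terms consecutive in the sequence.

610 + 233 + 89 + 8 + 3 + 1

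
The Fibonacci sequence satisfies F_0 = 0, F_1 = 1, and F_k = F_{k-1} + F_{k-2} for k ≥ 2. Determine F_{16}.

Iterating the recurrence up to F_{12} = 144 and F_{11} = 89:
F_{13} = F_{12} + F_{11} = 144 + 89 = 233
F_{14} = F_{13} + F_{12} = 233 + 144 = 377
F_{15} = F_{14} + F_{13} = 377 + 233 = 610
F_{16} = F_{15} + F_{14} = 610 + 377 = 987

987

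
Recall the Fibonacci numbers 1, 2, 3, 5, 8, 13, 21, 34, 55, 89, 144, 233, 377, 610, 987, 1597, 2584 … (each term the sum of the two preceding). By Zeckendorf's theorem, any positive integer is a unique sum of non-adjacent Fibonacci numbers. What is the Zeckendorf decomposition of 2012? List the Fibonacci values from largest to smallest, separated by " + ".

1597 + 377 + 34 + 3 + 1

Greedily peel off the largest Fibonacci term at each step:
subtract 1597 from 2012: 415 remains
subtract 377 from 415: 38 remains
subtract 34 from 38: 4 remains
subtract 3 from 4: 1 remains
subtract 1 from 1: 0 remains
So 2012 = 1597 + 377 + 34 + 3 + 1, with no two terms consecutive in the sequence.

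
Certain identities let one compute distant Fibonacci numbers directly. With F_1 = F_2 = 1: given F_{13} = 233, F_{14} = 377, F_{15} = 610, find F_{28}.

By the addition formula F_{m+n} = F_m F_{n+1} + F_{m−1} F_n with m=15, n=13: F_{28} = 610·377 + 377·233 = 229970 + 87841 = 317811.

317811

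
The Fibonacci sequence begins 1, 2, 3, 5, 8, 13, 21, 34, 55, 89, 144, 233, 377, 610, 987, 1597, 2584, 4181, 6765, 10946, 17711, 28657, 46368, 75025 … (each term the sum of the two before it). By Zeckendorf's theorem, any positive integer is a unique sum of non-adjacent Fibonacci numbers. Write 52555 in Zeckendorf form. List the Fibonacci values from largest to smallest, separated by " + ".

subtract 46368 from 52555: 6187 remains
subtract 4181 from 6187: 2006 remains
subtract 1597 from 2006: 409 remains
subtract 377 from 409: 32 remains
subtract 21 from 32: 11 remains
subtract 8 from 11: 3 remains
subtract 3 from 3: 0 remains
So 52555 = 46368 + 4181 + 1597 + 377 + 21 + 8 + 3, with no two terms consecutive in the sequence.

46368 + 4181 + 1597 + 377 + 21 + 8 + 3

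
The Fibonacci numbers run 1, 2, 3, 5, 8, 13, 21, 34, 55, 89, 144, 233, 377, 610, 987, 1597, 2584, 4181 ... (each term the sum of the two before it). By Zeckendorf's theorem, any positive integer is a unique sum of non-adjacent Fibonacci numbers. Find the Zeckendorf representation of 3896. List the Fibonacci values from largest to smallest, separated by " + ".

2584 + 987 + 233 + 89 + 3

Greedy algorithm:
2584 ≤ 3896 < 4181, so take 2584; remainder 1312
987 ≤ 1312 < 1597, so take 987; remainder 325
233 ≤ 325 < 377, so take 233; remainder 92
89 ≤ 92 < 144, so take 89; remainder 3
3 ≤ 3 < 5, so take 3; remainder 0
So 3896 = 2584 + 987 + 233 + 89 + 3, with no two terms consecutive in the sequence.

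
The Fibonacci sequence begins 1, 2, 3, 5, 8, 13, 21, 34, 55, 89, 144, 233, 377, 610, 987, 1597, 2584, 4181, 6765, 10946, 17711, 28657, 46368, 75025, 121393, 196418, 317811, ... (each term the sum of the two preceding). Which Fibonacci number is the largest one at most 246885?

196418 ≤ 246885 < 317811, so the largest Fibonacci number not exceeding 246885 is 196418.

196418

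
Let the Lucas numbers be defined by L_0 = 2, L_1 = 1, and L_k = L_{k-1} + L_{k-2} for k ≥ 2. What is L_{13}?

Iterating the recurrence up to L_{6} = 18 and L_{5} = 11:
L_{7} = L_{6} + L_{5} = 18 + 11 = 29
L_{8} = L_{7} + L_{6} = 29 + 18 = 47
L_{9} = L_{8} + L_{7} = 47 + 29 = 76
L_{10} = L_{9} + L_{8} = 76 + 47 = 123
L_{11} = L_{10} + L_{9} = 123 + 76 = 199
L_{12} = L_{11} + L_{10} = 199 + 123 = 322
L_{13} = L_{12} + L_{11} = 322 + 199 = 521

521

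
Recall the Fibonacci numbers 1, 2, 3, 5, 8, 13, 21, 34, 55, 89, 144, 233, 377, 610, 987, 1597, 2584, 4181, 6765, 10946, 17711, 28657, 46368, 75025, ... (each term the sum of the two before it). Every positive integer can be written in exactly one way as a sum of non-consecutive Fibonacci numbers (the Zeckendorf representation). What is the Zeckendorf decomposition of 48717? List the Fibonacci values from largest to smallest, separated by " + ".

48717: greatest Fibonacci not exceeding it is 46368, leaving 2349
2349: greatest Fibonacci not exceeding it is 1597, leaving 752
752: greatest Fibonacci not exceeding it is 610, leaving 142
142: greatest Fibonacci not exceeding it is 89, leaving 53
53: greatest Fibonacci not exceeding it is 34, leaving 19
19: greatest Fibonacci not exceeding it is 13, leaving 6
6: greatest Fibonacci not exceeding it is 5, leaving 1
1: greatest Fibonacci not exceeding it is 1, leaving 0
So 48717 = 46368 + 1597 + 610 + 89 + 34 + 13 + 5 + 1, with no two terms consecutive in the sequence.

46368 + 1597 + 610 + 89 + 34 + 13 + 5 + 1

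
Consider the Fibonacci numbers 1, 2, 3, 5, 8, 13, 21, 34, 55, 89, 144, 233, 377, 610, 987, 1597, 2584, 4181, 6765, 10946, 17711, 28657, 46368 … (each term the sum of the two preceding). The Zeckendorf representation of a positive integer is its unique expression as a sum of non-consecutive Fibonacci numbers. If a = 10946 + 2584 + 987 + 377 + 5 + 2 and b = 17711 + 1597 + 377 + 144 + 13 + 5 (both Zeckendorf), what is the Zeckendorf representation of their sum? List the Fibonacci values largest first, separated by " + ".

28657 + 4181 + 1597 + 233 + 55 + 21 + 3 + 1

The two numbers are 14901 and 19847, so their sum is 34748.
Greedy algorithm:
34748: greatest Fibonacci not exceeding it is 28657, leaving 6091
6091: greatest Fibonacci not exceeding it is 4181, leaving 1910
1910: greatest Fibonacci not exceeding it is 1597, leaving 313
313: greatest Fibonacci not exceeding it is 233, leaving 80
80: greatest Fibonacci not exceeding it is 55, leaving 25
25: greatest Fibonacci not exceeding it is 21, leaving 4
4: greatest Fibonacci not exceeding it is 3, leaving 1
1: greatest Fibonacci not exceeding it is 1, leaving 0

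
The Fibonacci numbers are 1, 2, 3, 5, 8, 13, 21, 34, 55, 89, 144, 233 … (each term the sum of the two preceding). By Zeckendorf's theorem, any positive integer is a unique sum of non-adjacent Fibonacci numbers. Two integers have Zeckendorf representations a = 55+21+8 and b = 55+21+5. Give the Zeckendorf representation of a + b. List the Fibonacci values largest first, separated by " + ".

144 + 21

The two numbers are 84 and 81, so their sum is 165.
Repeatedly subtract the largest Fibonacci number that fits:
subtract 144 from 165: 21 remains
subtract 21 from 21: 0 remains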